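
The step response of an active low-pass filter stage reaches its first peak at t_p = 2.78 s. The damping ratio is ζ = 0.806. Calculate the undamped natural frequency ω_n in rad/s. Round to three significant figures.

ω_n ≈ 1.91 rad/s

Peak time t_p = π/ω_d, so ω_d = π/t_p = π/2.78 = 1.13 rad/s.
ω_n = ω_d/√(1−ζ²) = 1.13/√0.350 = 1.91 rad/s.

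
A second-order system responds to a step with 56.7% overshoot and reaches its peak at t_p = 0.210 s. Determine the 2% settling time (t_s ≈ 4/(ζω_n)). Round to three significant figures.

The overshoot fixes ζ = −ln(OS)/√(π²+ln²(OS)) = 0.178.
t_p = π/ω_d ⇒ ω_d = 15.0 rad/s; then ω_n = ω_d/√(1−ζ²) = 15.2 rad/s.
t_s ≈ 4/(ζω_n) = 4/(0.178·15.2) = 1.48 s.

t_s ≈ 1.48 s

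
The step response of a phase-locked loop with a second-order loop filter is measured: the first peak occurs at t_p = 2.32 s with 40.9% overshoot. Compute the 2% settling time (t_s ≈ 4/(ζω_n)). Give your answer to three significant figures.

t_s ≈ 10.4 s

ζ from %OS: ζ = |ln 0.409|/√(π²+ln²0.409) = 0.274.
t_p = π/ω_d ⇒ ω_d = 1.35 rad/s; then ω_n = ω_d/√(1−ζ²) = 1.41 rad/s.
t_s ≈ 4/(ζω_n) = 4/(0.274·1.41) = 10.4 s.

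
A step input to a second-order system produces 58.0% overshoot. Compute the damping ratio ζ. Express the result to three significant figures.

From %OS = 100·exp(−πζ/√(1−ζ²)), invert to get ζ = −ln(OS)/√(π² + ln²(OS)) with OS = 0.580.
−ln 0.580 = 0.5447, so ζ = 0.5447/√(π² + 0.2967) = 0.171.

ζ ≈ 0.171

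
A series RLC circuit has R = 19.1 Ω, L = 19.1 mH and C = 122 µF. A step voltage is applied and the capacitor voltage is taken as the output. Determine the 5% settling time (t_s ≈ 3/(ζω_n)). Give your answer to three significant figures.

For a series RLC circuit (capacitor voltage as output), ω_n = 1/√(LC) = 1/√(19.1 mH · 122 µF) = 655 rad/s.
ζ = (R/2)·√(C/L) = (19.1/2)·√(122 µF/19.1 mH) = 0.763.
t_s ≈ 3/(ζω_n) = 0.00600 s.

t_s ≈ 0.00600 s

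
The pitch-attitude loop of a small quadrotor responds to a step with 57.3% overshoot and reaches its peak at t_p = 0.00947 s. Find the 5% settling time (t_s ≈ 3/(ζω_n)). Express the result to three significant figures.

t_s ≈ 0.0510 s

The overshoot fixes ζ = −ln(OS)/√(π²+ln²(OS)) = 0.175.
From t_p = π/ω_d, ω_d = π/0.00947 = 332 rad/s, so ω_n = ω_d/√(1−ζ²) = 337 rad/s.
t_s ≈ 3/(ζω_n) = 3/(0.175·337) = 0.0510 s.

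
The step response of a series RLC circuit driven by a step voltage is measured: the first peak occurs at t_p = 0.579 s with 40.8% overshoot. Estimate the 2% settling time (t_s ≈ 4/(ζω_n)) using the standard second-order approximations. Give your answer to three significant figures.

t_s ≈ 2.58 s

ζ from %OS: ζ = |ln 0.408|/√(π²+ln²0.408) = 0.274.
t_p = π/ω_d ⇒ ω_d = 5.43 rad/s; then ω_n = ω_d/√(1−ζ²) = 5.64 rad/s.
t_s ≈ 4/(ζω_n) = 4/(0.274·5.64) = 2.58 s.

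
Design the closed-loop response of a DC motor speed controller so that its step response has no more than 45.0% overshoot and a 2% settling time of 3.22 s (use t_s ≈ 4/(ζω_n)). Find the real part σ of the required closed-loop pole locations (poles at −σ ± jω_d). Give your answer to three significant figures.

The settling-time spec alone fixes σ = ζω_n = 4/t_s = 4/3.22 = 1.24.
(Overshoot then fixes ζ = 0.246 and hence ω_d = σ·√(1−ζ²)/ζ = 4.89 rad/s.)

σ ≈ 1.24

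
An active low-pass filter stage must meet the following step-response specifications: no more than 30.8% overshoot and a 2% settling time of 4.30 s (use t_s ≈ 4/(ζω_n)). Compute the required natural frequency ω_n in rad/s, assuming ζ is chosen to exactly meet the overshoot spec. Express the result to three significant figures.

Inverting the overshoot relation: ζ = |ln 0.308|/√(π² + ln²0.308) = 0.351.
From t_s ≈ 4/(ζω_n): ω_n = 4/(ζ·t_s) = 4/(0.351·4.30) = 2.65 rad/s.

ω_n ≈ 2.65 rad/s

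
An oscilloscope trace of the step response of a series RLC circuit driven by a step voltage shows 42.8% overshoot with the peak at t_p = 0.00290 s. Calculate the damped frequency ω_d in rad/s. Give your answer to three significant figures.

t_p = π/ω_d, so ω_d = π/0.00290 = 1080 rad/s.

ω_d ≈ 1080 rad/s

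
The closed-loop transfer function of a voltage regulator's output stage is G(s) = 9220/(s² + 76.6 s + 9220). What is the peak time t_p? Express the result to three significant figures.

t_p ≈ 0.0357 s

ω_n = √9220 = 96.0 rad/s; ζ = 76.6/(2·96.0) = 0.399.
ω_d = ω_n√(1−ζ²) = 88.1 rad/s. Then t_p = π/ω_d = 0.0357 s.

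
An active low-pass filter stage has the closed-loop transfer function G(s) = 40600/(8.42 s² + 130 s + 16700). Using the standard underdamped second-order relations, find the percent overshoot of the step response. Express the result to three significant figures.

Dividing through by 8.42: denominator becomes s² + 15.44 s + 1983.
So ω_n = √1983 = 44.5 rad/s and ζ = 15.44/(2·44.5) = 0.173.
Overshoot: exp(−π·0.173/√(1−0.173²)) = 0.575, i.e. 57.5%.

%OS ≈ 57.5%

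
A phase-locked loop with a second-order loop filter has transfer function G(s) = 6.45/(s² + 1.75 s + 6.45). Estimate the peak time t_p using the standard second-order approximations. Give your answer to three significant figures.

t_p ≈ 1.32 s

Comparing the denominator to s² + 2ζω_n s + ω_n²: ω_n = √6.45 = 2.54 rad/s, and 2ζω_n = 1.75 so ζ = 1.75/(2·2.54) = 0.345.
The damped frequency ω_d = ω_n√(1−ζ²) = 2.38 rad/s. Then t_p = π/ω_d = 1.32 s.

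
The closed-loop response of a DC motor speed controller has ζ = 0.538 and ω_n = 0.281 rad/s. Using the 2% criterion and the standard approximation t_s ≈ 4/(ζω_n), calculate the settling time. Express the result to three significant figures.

t_s ≈ 26.5 s

t_s ≈ 4/(ζω_n) = 4/(0.538 × 0.281) = 26.5 s.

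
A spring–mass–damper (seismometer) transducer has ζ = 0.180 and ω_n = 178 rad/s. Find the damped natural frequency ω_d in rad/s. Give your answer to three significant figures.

ω_d = ω_n√(1−ζ²) = 178·√0.968 = 175 rad/s.

ω_d ≈ 175 rad/s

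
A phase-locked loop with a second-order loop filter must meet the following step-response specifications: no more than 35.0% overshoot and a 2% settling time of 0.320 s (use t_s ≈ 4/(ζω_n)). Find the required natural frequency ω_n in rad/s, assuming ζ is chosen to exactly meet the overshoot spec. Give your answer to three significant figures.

Inverting the overshoot relation: ζ = |ln 0.350|/√(π² + ln²0.350) = 0.317.
From t_s ≈ 4/(ζω_n): ω_n = 4/(ζ·t_s) = 4/(0.317·0.320) = 39.4 rad/s.

ω_n ≈ 39.4 rad/s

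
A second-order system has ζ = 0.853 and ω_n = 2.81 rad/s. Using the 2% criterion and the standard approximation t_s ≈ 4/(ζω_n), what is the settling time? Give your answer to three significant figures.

t_s ≈ 1.67 s

t_s ≈ 4/(ζω_n) = 4/(0.853 × 2.81) = 1.67 s.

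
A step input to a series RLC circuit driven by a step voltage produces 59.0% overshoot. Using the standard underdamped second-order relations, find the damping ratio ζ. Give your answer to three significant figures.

ζ ≈ 0.166

Inverting the overshoot relation: ζ = |ln 0.590|/√(π² + ln²0.590) = 0.166.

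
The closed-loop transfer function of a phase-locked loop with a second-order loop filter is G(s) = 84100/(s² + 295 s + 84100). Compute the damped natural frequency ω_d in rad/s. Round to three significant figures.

ω_d ≈ 250 rad/s

ω_n = √84100 = 290 rad/s; ζ = 295/(2·290) = 0.509.
ω_d = 290·√(1 − 0.509²) = 250 rad/s.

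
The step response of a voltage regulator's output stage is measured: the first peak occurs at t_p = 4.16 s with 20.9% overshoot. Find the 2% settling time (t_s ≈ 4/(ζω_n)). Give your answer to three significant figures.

From the overshoot, ζ = −ln(OS)/√(π²+ln²(OS)) = 0.446.
From t_p = π/ω_d, ω_d = π/4.16 = 0.755 rad/s, so ω_n = ω_d/√(1−ζ²) = 0.844 rad/s.
t_s ≈ 4/(ζω_n) = 4/(0.446·0.844) = 10.6 s.

t_s ≈ 10.6 s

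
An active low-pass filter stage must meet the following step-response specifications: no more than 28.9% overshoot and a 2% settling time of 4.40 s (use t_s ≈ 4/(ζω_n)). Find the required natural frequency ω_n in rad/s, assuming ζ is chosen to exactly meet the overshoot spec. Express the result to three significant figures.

From %OS = 100·exp(−πζ/√(1−ζ²)), invert to get ζ = −ln(OS)/√(π² + ln²(OS)) with OS = 0.289.
−ln 0.289 = 1.241, so ζ = 1.241/√(π² + 1.541) = 0.367.
Then ω_n = 4/(ζ t_s) = 4/(0.367 × 4.40) = 2.47 rad/s.

ω_n ≈ 2.47 rad/s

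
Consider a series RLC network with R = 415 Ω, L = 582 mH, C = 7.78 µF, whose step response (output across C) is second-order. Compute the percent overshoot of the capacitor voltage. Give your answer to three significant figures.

%OS ≈ 2.58%

For a series RLC circuit (capacitor voltage as output), ω_n = 1/√(LC) = 1/√(582 mH · 7.78 µF) = 470 rad/s.
ζ = (R/2)·√(C/L) = (415/2)·√(7.78 µF/582 mH) = 0.759.
Overshoot: exp(−π·0.759/√(1−0.759²)) = 0.0258, i.e. 2.58%.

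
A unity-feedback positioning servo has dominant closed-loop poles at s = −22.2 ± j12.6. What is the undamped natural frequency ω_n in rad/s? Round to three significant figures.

ω_n ≈ 25.5 rad/s

The poles are at −σ ± jω_d with σ = 22.2 and ω_d = 12.6, so ω_n = √(σ²+ω_d²) = 25.5 rad/s and ζ = σ/ω_n = 0.870.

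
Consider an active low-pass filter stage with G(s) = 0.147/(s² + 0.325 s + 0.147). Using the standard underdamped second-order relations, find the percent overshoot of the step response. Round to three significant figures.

%OS ≈ 23.0%

Matching coefficients with s² + 2ζω_n s + ω_n² gives ω_n² = 0.147 ⇒ ω_n = 0.383 rad/s, and ζ = 0.325/(2ω_n) = 0.424.
%OS = 100 e^{−πζ/√(1−ζ²)} with ζ = 0.424 gives 23.0%.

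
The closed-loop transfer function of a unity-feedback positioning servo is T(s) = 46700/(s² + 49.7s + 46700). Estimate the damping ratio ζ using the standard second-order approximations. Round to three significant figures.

Comparing the denominator to s² + 2ζω_n s + ω_n²: ω_n = √46700 = 216 rad/s, and 2ζω_n = 49.7 so ζ = 49.7/(2·216) = 0.115.

ζ ≈ 0.115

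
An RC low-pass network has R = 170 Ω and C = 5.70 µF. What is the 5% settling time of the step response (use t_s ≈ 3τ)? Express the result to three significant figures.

t_s ≈ 0.00291 s

τ = RC = 170 × 5.70 µF = 0.000969 s.
t_s ≈ 3τ = 0.00291 s.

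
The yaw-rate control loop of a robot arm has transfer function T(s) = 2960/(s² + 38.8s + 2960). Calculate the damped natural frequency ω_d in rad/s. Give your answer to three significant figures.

Matching coefficients with s² + 2ζω_n s + ω_n² gives ω_n² = 2960 ⇒ ω_n = 54.4 rad/s, and ζ = 38.8/(2ω_n) = 0.357.
ω_d = ω_n√(1−ζ²) = 50.8 rad/s.

ω_d ≈ 50.8 rad/s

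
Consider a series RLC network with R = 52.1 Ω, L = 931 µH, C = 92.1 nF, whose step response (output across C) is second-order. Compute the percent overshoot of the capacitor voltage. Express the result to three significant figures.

For a series RLC circuit (capacitor voltage as output), ω_n = 1/√(LC) = 1/√(931 µH · 92.1 nF) = 108000 rad/s.
ζ = (R/2)·√(C/L) = (52.1/2)·√(92.1 nF/931 µH) = 0.259.
%OS = 100·exp(−πζ/√(1−ζ²)) = 43.1%.

%OS ≈ 43.1%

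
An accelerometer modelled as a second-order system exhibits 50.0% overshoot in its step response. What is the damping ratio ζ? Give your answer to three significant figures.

ζ = −ln(OS)/√(π² + (ln OS)²). With OS = 0.500, ln OS = −0.6931 and ζ = 0.6931/3.217 = 0.215.

ζ ≈ 0.215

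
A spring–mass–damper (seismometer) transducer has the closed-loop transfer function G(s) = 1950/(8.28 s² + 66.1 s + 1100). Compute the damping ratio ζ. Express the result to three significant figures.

ζ ≈ 0.346

Dividing through by 8.28: denominator becomes s² + 7.983 s + 132.9.
So ω_n = √132.9 = 11.5 rad/s and ζ = 7.983/(2·11.5) = 0.346.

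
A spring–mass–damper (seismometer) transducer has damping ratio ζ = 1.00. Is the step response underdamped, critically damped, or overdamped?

critically damped

Since ζ = 1, the system is critically damped.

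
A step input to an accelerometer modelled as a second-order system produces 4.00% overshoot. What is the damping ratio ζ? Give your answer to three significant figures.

ζ ≈ 0.716

From %OS = 100·exp(−πζ/√(1−ζ²)), invert to get ζ = −ln(OS)/√(π² + ln²(OS)) with OS = 0.0400.
−ln 0.0400 = 3.219, so ζ = 3.219/√(π² + 10.36) = 0.716.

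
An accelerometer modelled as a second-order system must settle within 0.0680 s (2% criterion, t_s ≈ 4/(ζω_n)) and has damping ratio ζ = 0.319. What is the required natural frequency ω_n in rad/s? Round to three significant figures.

Rearranging t_s ≈ 4/(ζω_n) gives ω_n = 4/(ζ·t_s) = 4/(0.319 × 0.0680) = 184 rad/s.

ω_n ≈ 184 rad/s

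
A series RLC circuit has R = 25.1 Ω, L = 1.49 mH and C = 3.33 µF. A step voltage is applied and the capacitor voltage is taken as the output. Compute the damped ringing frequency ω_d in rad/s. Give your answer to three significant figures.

ω_d ≈ 11400 rad/s

For a series RLC circuit (capacitor voltage as output), ω_n = 1/√(LC) = 1/√(1.49 mH · 3.33 µF) = 14200 rad/s.
ζ = (R/2)·√(C/L) = (25.1/2)·√(3.33 µF/1.49 mH) = 0.593.
ω_d = 14200·√(1 − 0.593²) = 11400 rad/s.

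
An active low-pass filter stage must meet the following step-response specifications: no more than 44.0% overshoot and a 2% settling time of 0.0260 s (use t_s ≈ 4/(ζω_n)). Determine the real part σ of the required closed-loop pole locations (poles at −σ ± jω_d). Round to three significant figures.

σ ≈ 154

The settling-time spec alone fixes σ = ζω_n = 4/t_s = 4/0.0260 = 154.
(Overshoot then fixes ζ = 0.253 and hence ω_d = σ·√(1−ζ²)/ζ = 589 rad/s.)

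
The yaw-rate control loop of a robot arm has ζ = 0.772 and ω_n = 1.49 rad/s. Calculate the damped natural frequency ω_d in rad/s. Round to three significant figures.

ω_d ≈ 0.947 rad/s

ω_d = ω_n√(1−ζ²) = 1.49·√0.404 = 0.947 rad/s.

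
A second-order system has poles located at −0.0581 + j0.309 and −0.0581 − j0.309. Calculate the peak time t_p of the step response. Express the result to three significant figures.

t_p = π/ω_d with ω_d = 0.309 (the imaginary part), so t_p = 10.2 s.

t_p ≈ 10.2 s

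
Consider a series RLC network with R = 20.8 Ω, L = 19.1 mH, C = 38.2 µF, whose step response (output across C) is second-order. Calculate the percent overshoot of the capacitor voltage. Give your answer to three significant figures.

For a series RLC circuit (capacitor voltage as output), ω_n = 1/√(LC) = 1/√(19.1 mH · 38.2 µF) = 1170 rad/s.
ζ = (R/2)·√(C/L) = (20.8/2)·√(38.2 µF/19.1 mH) = 0.465.
%OS = 100 e^{−πζ/√(1−ζ²)} with ζ = 0.465 gives 19.2%.

%OS ≈ 19.2%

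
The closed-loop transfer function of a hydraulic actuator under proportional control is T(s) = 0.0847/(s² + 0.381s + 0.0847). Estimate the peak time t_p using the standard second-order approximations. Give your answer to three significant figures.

ω_n = √0.0847 = 0.291 rad/s; ζ = 0.381/(2·0.291) = 0.655.
ω_d = 0.291·√(1 − 0.655²) = 0.220 rad/s. Then t_p = π/ω_d = 14.3 s.

t_p ≈ 14.3 s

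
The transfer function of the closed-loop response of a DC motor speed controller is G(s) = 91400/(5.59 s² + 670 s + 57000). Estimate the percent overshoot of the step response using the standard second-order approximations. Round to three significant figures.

Dividing through by 5.59: denominator becomes s² + 119.9 s + 10200.
So ω_n = √10200 = 101 rad/s and ζ = 119.9/(2·101) = 0.593.
Overshoot: exp(−π·0.593/√(1−0.593²)) = 0.0986, i.e. 9.86%.

%OS ≈ 9.86%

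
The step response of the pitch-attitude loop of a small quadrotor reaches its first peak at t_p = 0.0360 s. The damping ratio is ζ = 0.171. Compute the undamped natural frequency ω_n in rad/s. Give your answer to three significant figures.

ω_n ≈ 88.6 rad/s

Peak time t_p = π/ω_d, so ω_d = π/t_p = π/0.0360 = 87.3 rad/s.
ω_n = ω_d/√(1−ζ²) = 87.3/√0.971 = 88.6 rad/s.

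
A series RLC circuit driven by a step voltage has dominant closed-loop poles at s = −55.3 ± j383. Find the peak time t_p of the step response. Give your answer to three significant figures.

t_p ≈ 0.00820 s

t_p = π/ω_d with ω_d = 383 (the imaginary part), so t_p = 0.00820 s.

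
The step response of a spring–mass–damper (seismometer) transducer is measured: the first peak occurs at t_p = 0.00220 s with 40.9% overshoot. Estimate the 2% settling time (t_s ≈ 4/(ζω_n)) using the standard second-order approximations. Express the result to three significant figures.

t_s ≈ 0.00984 s

From the overshoot, ζ = −ln(OS)/√(π²+ln²(OS)) = 0.274.
t_p = π/ω_d ⇒ ω_d = 1430 rad/s; then ω_n = ω_d/√(1−ζ²) = 1480 rad/s.
t_s ≈ 4/(ζω_n) = 4/(0.274·1480) = 0.00984 s.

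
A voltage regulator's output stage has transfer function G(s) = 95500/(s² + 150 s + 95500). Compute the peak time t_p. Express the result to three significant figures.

t_p ≈ 0.0105 s

Matching coefficients with s² + 2ζω_n s + ω_n² gives ω_n² = 95500 ⇒ ω_n = 309 rad/s, and ζ = 150/(2ω_n) = 0.243.
ω_d = 309·√(1 − 0.243²) = 300 rad/s. Then t_p = π/ω_d = 0.0105 s.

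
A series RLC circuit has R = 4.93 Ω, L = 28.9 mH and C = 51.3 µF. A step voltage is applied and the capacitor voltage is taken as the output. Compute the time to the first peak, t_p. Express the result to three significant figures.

t_p ≈ 0.00385 s

For a series RLC circuit (capacitor voltage as output), ω_n = 1/√(LC) = 1/√(28.9 mH · 51.3 µF) = 821 rad/s.
ζ = (R/2)·√(C/L) = (4.93/2)·√(51.3 µF/28.9 mH) = 0.104.
ω_d = 821·√(1 − 0.104²) = 817 rad/s. t_p = π/ω_d = 0.00385 s.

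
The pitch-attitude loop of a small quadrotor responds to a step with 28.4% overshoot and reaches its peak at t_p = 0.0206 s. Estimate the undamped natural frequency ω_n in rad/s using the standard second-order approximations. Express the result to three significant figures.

ω_n ≈ 164 rad/s

The overshoot fixes ζ = −ln(OS)/√(π²+ln²(OS)) = 0.372.
From t_p = π/ω_d, ω_d = π/0.0206 = 153 rad/s, so ω_n = ω_d/√(1−ζ²) = 164 rad/s.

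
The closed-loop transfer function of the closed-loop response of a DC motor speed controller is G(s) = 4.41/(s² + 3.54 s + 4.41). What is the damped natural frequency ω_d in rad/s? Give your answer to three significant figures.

ω_d ≈ 1.13 rad/s

ω_n = √4.41 = 2.10 rad/s; ζ = 3.54/(2·2.10) = 0.843.
ω_d = 2.10·√(1 − 0.843²) = 1.13 rad/s.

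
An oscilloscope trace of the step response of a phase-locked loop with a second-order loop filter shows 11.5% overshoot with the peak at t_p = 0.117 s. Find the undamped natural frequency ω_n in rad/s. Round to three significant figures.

ω_n ≈ 32.6 rad/s

The overshoot fixes ζ = −ln(OS)/√(π²+ln²(OS)) = 0.567.
From t_p = π/ω_d, ω_d = π/0.117 = 26.9 rad/s, so ω_n = ω_d/√(1−ζ²) = 32.6 rad/s.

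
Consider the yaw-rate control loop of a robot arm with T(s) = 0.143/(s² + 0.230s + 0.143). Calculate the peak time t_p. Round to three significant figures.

t_p ≈ 8.72 s

Matching coefficients with s² + 2ζω_n s + ω_n² gives ω_n² = 0.143 ⇒ ω_n = 0.378 rad/s, and ζ = 0.230/(2ω_n) = 0.304.
ω_d = ω_n√(1−ζ²) = 0.360 rad/s. Then t_p = π/ω_d = 8.72 s.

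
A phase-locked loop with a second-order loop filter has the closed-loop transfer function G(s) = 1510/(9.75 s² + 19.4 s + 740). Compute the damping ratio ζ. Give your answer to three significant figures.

Dividing through by 9.75: denominator becomes s² + 1.990 s + 75.90.
So ω_n = √75.90 = 8.71 rad/s and ζ = 1.990/(2·8.71) = 0.114.

ζ ≈ 0.114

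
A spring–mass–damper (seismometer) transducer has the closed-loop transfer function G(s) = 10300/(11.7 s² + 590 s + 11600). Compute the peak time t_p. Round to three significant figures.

Dividing through by 11.7: denominator becomes s² + 50.43 s + 991.5.
So ω_n = √991.5 = 31.5 rad/s and ζ = 50.43/(2·31.5) = 0.801.
ω_d = ω_n√(1−ζ²) = 18.9 rad/s. t_p = π/ω_d = 0.167 s.

t_p ≈ 0.167 s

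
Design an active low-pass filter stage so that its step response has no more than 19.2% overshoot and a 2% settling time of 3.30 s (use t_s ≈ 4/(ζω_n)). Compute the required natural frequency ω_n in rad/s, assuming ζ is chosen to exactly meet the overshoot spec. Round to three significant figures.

ζ = −ln(OS)/√(π² + (ln OS)²). With OS = 0.192, ln OS = −1.650 and ζ = 1.650/3.549 = 0.465.
Then ω_n = 4/(ζ t_s) = 4/(0.465 × 3.30) = 2.61 rad/s.

ω_n ≈ 2.61 rad/s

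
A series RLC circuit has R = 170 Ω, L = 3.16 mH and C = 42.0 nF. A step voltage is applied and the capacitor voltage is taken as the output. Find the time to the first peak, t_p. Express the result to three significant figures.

t_p ≈ 0.0000381 s

For a series RLC circuit (capacitor voltage as output), ω_n = 1/√(LC) = 1/√(3.16 mH · 42.0 nF) = 86800 rad/s.
ζ = (R/2)·√(C/L) = (170/2)·√(42.0 nF/3.16 mH) = 0.310.
ω_d = 86800·√(1 − 0.310²) = 82500 rad/s. t_p = π/ω_d = 0.0000381 s.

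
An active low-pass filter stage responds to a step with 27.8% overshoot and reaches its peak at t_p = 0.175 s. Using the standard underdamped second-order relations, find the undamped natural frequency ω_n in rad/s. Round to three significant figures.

ω_n ≈ 19.4 rad/s

ζ from %OS: ζ = |ln 0.278|/√(π²+ln²0.278) = 0.377.
t_p = π/ω_d ⇒ ω_d = 18.0 rad/s; then ω_n = ω_d/√(1−ζ²) = 19.4 rad/s.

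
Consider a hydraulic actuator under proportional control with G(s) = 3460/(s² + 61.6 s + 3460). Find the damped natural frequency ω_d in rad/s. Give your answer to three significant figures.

ω_n = √3460 = 58.8 rad/s; ζ = 61.6/(2·58.8) = 0.524.
The damped frequency ω_d = ω_n√(1−ζ²) = 50.1 rad/s.

ω_d ≈ 50.1 rad/s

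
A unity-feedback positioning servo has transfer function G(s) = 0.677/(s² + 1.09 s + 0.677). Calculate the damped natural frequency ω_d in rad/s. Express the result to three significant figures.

ω_d ≈ 0.616 rad/s

Comparing the denominator to s² + 2ζω_n s + ω_n²: ω_n = √0.677 = 0.823 rad/s, and 2ζω_n = 1.09 so ζ = 1.09/(2·0.823) = 0.662.
ω_d = 0.823·√(1 − 0.662²) = 0.616 rad/s.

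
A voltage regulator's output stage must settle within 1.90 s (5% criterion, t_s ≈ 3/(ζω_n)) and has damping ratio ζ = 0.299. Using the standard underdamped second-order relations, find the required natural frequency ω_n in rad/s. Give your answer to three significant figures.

Rearranging t_s ≈ 3/(ζω_n) gives ω_n = 3/(ζ·t_s) = 3/(0.299 × 1.90) = 5.28 rad/s.

ω_n ≈ 5.28 rad/s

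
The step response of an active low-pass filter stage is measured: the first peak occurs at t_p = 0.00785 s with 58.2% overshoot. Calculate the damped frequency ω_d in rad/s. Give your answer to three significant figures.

ω_d ≈ 400 rad/s

t_p = π/ω_d, so ω_d = π/0.00785 = 400 rad/s.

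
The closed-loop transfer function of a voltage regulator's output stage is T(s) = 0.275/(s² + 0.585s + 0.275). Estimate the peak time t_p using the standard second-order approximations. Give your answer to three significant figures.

ω_n = √0.275 = 0.524 rad/s; ζ = 0.585/(2·0.524) = 0.558.
ω_d = 0.524·√(1 − 0.558²) = 0.435 rad/s. Then t_p = π/ω_d = 7.22 s.

t_p ≈ 7.22 s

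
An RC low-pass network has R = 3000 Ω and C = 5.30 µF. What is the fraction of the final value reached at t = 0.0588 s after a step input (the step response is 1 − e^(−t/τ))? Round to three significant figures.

τ = RC = 3000 × 5.30 µF = 0.0159 s.
y(t)/y_∞ = 1 − e^(−t/τ) = 1 − e^(−0.0588/0.0159) = 1 − e^(−3.70) = 0.975.

y/y_∞ ≈ 0.975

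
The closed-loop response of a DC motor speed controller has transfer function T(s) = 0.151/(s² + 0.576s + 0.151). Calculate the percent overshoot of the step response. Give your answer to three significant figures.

%OS ≈ 3.12%

Matching coefficients with s² + 2ζω_n s + ω_n² gives ω_n² = 0.151 ⇒ ω_n = 0.389 rad/s, and ζ = 0.576/(2ω_n) = 0.741.
%OS = 100 e^{−πζ/√(1−ζ²)} with ζ = 0.741 gives 3.12%.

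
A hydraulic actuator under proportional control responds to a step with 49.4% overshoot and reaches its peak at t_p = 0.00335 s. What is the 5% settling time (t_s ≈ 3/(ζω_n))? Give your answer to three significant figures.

The overshoot fixes ζ = −ln(OS)/√(π²+ln²(OS)) = 0.219.
t_p = π/ω_d ⇒ ω_d = 938 rad/s; then ω_n = ω_d/√(1−ζ²) = 961 rad/s.
t_s ≈ 3/(ζω_n) = 3/(0.219·961) = 0.0143 s.

t_s ≈ 0.0143 s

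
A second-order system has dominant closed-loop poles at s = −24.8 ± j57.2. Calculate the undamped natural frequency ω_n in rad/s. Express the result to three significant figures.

With σ = 24.8, ω_d = 57.2: ω_n = √(σ²+ω_d²) = 62.3 rad/s, ζ = σ/ω_n = 0.398.

ω_n ≈ 62.3 rad/s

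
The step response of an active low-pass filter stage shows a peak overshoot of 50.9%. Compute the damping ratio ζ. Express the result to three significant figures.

Inverting the overshoot relation: ζ = |ln 0.509|/√(π² + ln²0.509) = 0.210.

ζ ≈ 0.210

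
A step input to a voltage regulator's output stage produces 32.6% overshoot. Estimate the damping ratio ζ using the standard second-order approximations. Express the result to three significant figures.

ζ ≈ 0.336

From %OS = 100·exp(−πζ/√(1−ζ²)), invert to get ζ = −ln(OS)/√(π² + ln²(OS)) with OS = 0.326.
−ln 0.326 = 1.121, so ζ = 1.121/√(π² + 1.256) = 0.336.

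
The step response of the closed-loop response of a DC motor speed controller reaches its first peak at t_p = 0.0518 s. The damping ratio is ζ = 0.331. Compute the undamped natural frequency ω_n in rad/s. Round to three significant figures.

ω_n ≈ 64.3 rad/s

Peak time t_p = π/ω_d, so ω_d = π/t_p = π/0.0518 = 60.6 rad/s.
ω_n = ω_d/√(1−ζ²) = 60.6/√0.890 = 64.3 rad/s.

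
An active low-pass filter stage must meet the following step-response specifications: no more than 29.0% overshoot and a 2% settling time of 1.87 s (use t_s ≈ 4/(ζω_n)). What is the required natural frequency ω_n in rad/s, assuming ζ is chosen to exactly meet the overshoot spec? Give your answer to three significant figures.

ζ = −ln(OS)/√(π² + (ln OS)²). With OS = 0.290, ln OS = −1.238 and ζ = 1.238/3.377 = 0.367.
From t_s ≈ 4/(ζω_n): ω_n = 4/(ζ·t_s) = 4/(0.367·1.87) = 5.83 rad/s.

ω_n ≈ 5.83 rad/s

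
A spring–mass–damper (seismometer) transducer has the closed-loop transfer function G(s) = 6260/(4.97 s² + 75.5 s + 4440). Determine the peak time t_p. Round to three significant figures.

t_p ≈ 0.109 s

Dividing through by 4.97: denominator becomes s² + 15.19 s + 893.4.
So ω_n = √893.4 = 29.9 rad/s and ζ = 15.19/(2·29.9) = 0.254.
ω_d = 29.9·√(1 − 0.254²) = 28.9 rad/s. t_p = π/ω_d = 0.109 s.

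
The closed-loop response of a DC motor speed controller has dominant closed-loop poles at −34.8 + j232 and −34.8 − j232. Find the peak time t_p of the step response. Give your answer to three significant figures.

t_p = π/ω_d with ω_d = 232 (the imaginary part), so t_p = 0.0135 s.

t_p ≈ 0.0135 s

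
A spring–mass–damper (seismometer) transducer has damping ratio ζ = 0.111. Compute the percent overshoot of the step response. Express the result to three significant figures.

%OS ≈ 70.4%

For an underdamped second-order system, %OS = 100·exp(−πζ/√(1−ζ²)).
πζ/√(1−ζ²) = π·0.111/√(1−0.0123) = 0.3509, so %OS = 100·e^(−0.3509) = 70.4%.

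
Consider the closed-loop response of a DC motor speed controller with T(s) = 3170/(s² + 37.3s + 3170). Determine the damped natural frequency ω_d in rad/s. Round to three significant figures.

ω_d ≈ 53.1 rad/s

Comparing the denominator to s² + 2ζω_n s + ω_n²: ω_n = √3170 = 56.3 rad/s, and 2ζω_n = 37.3 so ζ = 37.3/(2·56.3) = 0.331.
ω_d = 56.3·√(1 − 0.331²) = 53.1 rad/s.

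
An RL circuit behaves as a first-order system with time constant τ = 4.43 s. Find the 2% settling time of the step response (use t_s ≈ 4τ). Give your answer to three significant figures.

t_s ≈ 4τ = 17.7 s.

t_s ≈ 17.7 s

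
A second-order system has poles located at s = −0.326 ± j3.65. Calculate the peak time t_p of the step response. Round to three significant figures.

t_p ≈ 0.861 s

t_p = π/ω_d with ω_d = 3.65 (the imaginary part), so t_p = 0.861 s.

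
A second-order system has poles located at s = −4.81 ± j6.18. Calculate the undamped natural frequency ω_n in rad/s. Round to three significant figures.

The poles are at −σ ± jω_d with σ = 4.81 and ω_d = 6.18, so ω_n = √(σ²+ω_d²) = 7.83 rad/s and ζ = σ/ω_n = 0.614.

ω_n ≈ 7.83 rad/s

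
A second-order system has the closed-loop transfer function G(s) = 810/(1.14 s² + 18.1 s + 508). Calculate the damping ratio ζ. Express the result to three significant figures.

ζ ≈ 0.376

Dividing through by 1.14: denominator becomes s² + 15.88 s + 445.6.
So ω_n = √445.6 = 21.1 rad/s and ζ = 15.88/(2·21.1) = 0.376.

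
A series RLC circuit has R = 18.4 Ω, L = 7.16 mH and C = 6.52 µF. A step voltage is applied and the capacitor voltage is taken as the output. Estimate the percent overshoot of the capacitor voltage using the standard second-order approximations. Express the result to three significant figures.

%OS ≈ 40.3%

For a series RLC circuit (capacitor voltage as output), ω_n = 1/√(LC) = 1/√(7.16 mH · 6.52 µF) = 4630 rad/s.
ζ = (R/2)·√(C/L) = (18.4/2)·√(6.52 µF/7.16 mH) = 0.278.
%OS = 100·exp(−πζ/√(1−ζ²)) = 40.3%.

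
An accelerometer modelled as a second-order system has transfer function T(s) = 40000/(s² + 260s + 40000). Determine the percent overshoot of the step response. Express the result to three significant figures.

Comparing the denominator to s² + 2ζω_n s + ω_n²: ω_n = √40000 = 200 rad/s, and 2ζω_n = 260 so ζ = 260/(2·200) = 0.650.
Overshoot: exp(−π·0.650/√(1−0.650²)) = 0.0681, i.e. 6.81%.

%OS ≈ 6.81%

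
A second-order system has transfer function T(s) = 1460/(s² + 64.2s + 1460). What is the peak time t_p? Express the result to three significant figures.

ω_n = √1460 = 38.2 rad/s; ζ = 64.2/(2·38.2) = 0.840.
ω_d = ω_n√(1−ζ²) = 20.7 rad/s. Then t_p = π/ω_d = 0.152 s.

t_p ≈ 0.152 s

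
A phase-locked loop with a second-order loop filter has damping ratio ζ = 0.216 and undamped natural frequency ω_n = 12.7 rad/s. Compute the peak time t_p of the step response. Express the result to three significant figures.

t_p ≈ 0.253 s

The damped frequency is ω_d = ω_n√(1−ζ²) = 12.7·√(1−0.0467) = 12.4 rad/s.
Peak time t_p = π/ω_d = π/12.4 = 0.253 s.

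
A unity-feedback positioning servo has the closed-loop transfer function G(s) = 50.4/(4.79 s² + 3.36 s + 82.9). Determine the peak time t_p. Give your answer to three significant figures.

Dividing through by 4.79: denominator becomes s² + 0.7015 s + 17.31.
So ω_n = √17.31 = 4.16 rad/s and ζ = 0.7015/(2·4.16) = 0.0843.
The damped frequency ω_d = ω_n√(1−ζ²) = 4.15 rad/s. t_p = π/ω_d = 0.758 s.

t_p ≈ 0.758 s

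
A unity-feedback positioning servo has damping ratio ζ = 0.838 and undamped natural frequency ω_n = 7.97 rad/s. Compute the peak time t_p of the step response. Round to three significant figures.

The damped frequency is ω_d = ω_n√(1−ζ²) = 7.97·√(1−0.702) = 4.35 rad/s.
Peak time t_p = π/ω_d = π/4.35 = 0.722 s.

t_p ≈ 0.722 s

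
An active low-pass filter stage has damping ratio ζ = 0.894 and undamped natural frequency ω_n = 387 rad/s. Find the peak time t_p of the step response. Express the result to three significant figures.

The damped frequency is ω_d = ω_n√(1−ζ²) = 387·√(1−0.799) = 173 rad/s.
Peak time t_p = π/ω_d = π/173 = 0.0181 s.

t_p ≈ 0.0181 s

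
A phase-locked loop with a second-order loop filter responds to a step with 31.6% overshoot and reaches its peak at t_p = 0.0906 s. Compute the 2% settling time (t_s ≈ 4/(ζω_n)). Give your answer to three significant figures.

t_s ≈ 0.315 s

The overshoot fixes ζ = −ln(OS)/√(π²+ln²(OS)) = 0.344.
From t_p = π/ω_d, ω_d = π/0.0906 = 34.7 rad/s, so ω_n = ω_d/√(1−ζ²) = 36.9 rad/s.
t_s ≈ 4/(ζω_n) = 4/(0.344·36.9) = 0.315 s.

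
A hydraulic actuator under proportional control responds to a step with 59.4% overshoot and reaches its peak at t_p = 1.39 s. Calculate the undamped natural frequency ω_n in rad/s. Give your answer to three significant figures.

From the overshoot, ζ = −ln(OS)/√(π²+ln²(OS)) = 0.164.
t_p = π/ω_d ⇒ ω_d = 2.26 rad/s; then ω_n = ω_d/√(1−ζ²) = 2.29 rad/s.

ω_n ≈ 2.29 rad/s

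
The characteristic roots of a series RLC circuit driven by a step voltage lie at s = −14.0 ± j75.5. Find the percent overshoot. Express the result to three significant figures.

%OS ≈ 55.8%

|pole| = ω_n = √(14.0² + 75.5²) = 76.8 rad/s; ζ = cos θ = σ/ω_n = 0.182.
Overshoot: exp(−π·0.182/√(1−0.182²)) = 0.558, i.e. 55.8%.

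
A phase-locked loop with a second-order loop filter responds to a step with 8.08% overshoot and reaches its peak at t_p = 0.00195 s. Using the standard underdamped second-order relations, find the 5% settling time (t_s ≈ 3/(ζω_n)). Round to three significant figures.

t_s ≈ 0.00233 s

The overshoot fixes ζ = −ln(OS)/√(π²+ln²(OS)) = 0.625.
t_p = π/ω_d ⇒ ω_d = 1610 rad/s; then ω_n = ω_d/√(1−ζ²) = 2060 rad/s.
t_s ≈ 3/(ζω_n) = 3/(0.625·2060) = 0.00233 s.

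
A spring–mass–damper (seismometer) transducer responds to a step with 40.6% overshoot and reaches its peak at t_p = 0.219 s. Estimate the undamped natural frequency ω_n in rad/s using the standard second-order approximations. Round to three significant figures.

ω_n ≈ 14.9 rad/s

The overshoot fixes ζ = −ln(OS)/√(π²+ln²(OS)) = 0.276.
t_p = π/ω_d ⇒ ω_d = 14.3 rad/s; then ω_n = ω_d/√(1−ζ²) = 14.9 rad/s.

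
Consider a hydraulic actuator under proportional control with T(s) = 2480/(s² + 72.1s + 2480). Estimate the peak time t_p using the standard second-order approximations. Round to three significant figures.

t_p ≈ 0.0914 s

Comparing the denominator to s² + 2ζω_n s + ω_n²: ω_n = √2480 = 49.8 rad/s, and 2ζω_n = 72.1 so ζ = 72.1/(2·49.8) = 0.724.
The damped frequency ω_d = ω_n√(1−ζ²) = 34.4 rad/s. Then t_p = π/ω_d = 0.0914 s.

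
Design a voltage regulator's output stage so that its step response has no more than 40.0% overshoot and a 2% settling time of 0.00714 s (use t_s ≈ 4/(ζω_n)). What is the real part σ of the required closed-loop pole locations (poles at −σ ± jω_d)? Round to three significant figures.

σ ≈ 560

The settling-time spec alone fixes σ = ζω_n = 4/t_s = 4/0.00714 = 560.
(Overshoot then fixes ζ = 0.280 and hence ω_d = σ·√(1−ζ²)/ζ = 1920 rad/s.)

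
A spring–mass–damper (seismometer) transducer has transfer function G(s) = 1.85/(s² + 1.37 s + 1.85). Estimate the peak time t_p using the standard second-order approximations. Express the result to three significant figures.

Comparing the denominator to s² + 2ζω_n s + ω_n²: ω_n = √1.85 = 1.36 rad/s, and 2ζω_n = 1.37 so ζ = 1.37/(2·1.36) = 0.504.
The damped frequency ω_d = ω_n√(1−ζ²) = 1.18 rad/s. Then t_p = π/ω_d = 2.67 s.

t_p ≈ 2.67 s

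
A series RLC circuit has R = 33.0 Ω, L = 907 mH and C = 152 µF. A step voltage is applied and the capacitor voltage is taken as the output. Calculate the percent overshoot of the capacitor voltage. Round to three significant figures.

%OS ≈ 50.3%

For a series RLC circuit (capacitor voltage as output), ω_n = 1/√(LC) = 1/√(907 mH · 152 µF) = 85.2 rad/s.
ζ = (R/2)·√(C/L) = (33.0/2)·√(152 µF/907 mH) = 0.214.
Overshoot: exp(−π·0.214/√(1−0.214²)) = 0.503, i.e. 50.3%.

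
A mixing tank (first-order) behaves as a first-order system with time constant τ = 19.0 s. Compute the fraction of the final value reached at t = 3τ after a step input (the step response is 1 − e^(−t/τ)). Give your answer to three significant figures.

y/y_∞ ≈ 0.950

y(t)/y_∞ = 1 − e^(−t/τ) = 1 − e^(−3) = 1 − e^(−3.00) = 0.950.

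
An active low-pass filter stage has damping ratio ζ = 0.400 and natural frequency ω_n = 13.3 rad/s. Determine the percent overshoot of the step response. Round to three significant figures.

For an underdamped second-order system, %OS = 100·exp(−πζ/√(1−ζ²)).
πζ/√(1−ζ²) = π·0.400/√(1−0.160) = 1.371, so %OS = 100·e^(−1.371) = 25.4%.

%OS ≈ 25.4%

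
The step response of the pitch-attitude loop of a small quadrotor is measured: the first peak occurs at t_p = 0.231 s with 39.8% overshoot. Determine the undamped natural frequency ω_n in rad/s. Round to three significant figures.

ω_n ≈ 14.2 rad/s

The overshoot fixes ζ = −ln(OS)/√(π²+ln²(OS)) = 0.281.
From t_p = π/ω_d, ω_d = π/0.231 = 13.6 rad/s, so ω_n = ω_d/√(1−ζ²) = 14.2 rad/s.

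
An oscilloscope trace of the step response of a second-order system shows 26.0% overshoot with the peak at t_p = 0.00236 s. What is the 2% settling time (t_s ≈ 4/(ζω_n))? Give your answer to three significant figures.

t_s ≈ 0.00701 s

From the overshoot, ζ = −ln(OS)/√(π²+ln²(OS)) = 0.394.
t_p = π/ω_d ⇒ ω_d = 1330 rad/s; then ω_n = ω_d/√(1−ζ²) = 1450 rad/s.
t_s ≈ 4/(ζω_n) = 4/(0.394·1450) = 0.00701 s.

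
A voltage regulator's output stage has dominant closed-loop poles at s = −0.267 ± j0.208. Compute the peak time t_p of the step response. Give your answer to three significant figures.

t_p = π/ω_d with ω_d = 0.208 (the imaginary part), so t_p = 15.1 s.

t_p ≈ 15.1 s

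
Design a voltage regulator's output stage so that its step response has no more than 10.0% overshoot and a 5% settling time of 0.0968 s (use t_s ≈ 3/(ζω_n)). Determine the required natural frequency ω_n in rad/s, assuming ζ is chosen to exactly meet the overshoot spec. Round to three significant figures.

ω_n ≈ 52.4 rad/s

ζ = −ln(OS)/√(π² + (ln OS)²). With OS = 0.100, ln OS = −2.303 and ζ = 2.303/3.895 = 0.591.
From t_s ≈ 3/(ζω_n): ω_n = 3/(ζ·t_s) = 3/(0.591·0.0968) = 52.4 rad/s.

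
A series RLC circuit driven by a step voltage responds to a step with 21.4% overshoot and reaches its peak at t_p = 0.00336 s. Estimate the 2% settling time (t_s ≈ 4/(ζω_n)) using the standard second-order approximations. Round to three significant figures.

t_s ≈ 0.00872 s

ζ from %OS: ζ = |ln 0.214|/√(π²+ln²0.214) = 0.441.
t_p = π/ω_d ⇒ ω_d = 935 rad/s; then ω_n = ω_d/√(1−ζ²) = 1040 rad/s.
t_s ≈ 4/(ζω_n) = 4/(0.441·1040) = 0.00872 s.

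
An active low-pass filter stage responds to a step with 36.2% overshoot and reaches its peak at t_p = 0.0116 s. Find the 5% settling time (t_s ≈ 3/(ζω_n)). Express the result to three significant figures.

t_s ≈ 0.0342 s

ζ from %OS: ζ = |ln 0.362|/√(π²+ln²0.362) = 0.308.
From t_p = π/ω_d, ω_d = π/0.0116 = 271 rad/s, so ω_n = ω_d/√(1−ζ²) = 285 rad/s.
t_s ≈ 3/(ζω_n) = 3/(0.308·285) = 0.0342 s.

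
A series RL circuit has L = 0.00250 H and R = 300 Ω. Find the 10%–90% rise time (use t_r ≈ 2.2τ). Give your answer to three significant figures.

τ = L/R = 0.00250/300 = 0.00000833 s.
t_r ≈ 2.2τ = 0.0000183 s.

t_r ≈ 0.0000183 s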